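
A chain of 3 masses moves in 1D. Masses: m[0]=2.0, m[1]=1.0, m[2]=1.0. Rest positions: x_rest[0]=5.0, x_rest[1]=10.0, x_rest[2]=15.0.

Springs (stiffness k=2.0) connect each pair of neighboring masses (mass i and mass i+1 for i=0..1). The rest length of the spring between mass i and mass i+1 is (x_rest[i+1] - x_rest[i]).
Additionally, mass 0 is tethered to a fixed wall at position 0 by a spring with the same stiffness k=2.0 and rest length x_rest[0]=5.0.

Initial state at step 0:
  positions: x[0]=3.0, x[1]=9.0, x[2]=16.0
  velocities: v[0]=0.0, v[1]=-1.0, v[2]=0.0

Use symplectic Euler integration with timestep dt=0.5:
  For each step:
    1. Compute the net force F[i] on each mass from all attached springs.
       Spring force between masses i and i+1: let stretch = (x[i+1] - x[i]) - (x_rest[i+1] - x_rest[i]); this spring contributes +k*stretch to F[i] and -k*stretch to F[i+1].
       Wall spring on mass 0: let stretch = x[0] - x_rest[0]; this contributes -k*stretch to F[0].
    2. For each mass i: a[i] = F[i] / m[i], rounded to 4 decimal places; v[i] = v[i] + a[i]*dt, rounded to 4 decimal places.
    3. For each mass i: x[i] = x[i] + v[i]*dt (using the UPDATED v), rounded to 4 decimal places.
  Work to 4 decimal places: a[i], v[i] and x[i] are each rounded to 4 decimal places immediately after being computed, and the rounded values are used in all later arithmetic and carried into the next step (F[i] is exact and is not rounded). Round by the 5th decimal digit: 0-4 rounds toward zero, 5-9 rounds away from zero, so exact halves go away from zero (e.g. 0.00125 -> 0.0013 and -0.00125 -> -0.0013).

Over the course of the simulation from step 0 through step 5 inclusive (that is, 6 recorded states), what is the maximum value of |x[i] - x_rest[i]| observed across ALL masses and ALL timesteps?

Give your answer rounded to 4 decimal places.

Answer: 2.5625

Derivation:
Step 0: x=[3.0000 9.0000 16.0000] v=[0.0000 -1.0000 0.0000]
Step 1: x=[3.7500 9.0000 15.0000] v=[1.5000 0.0000 -2.0000]
Step 2: x=[4.8750 9.3750 13.5000] v=[2.2500 0.7500 -3.0000]
Step 3: x=[5.9063 9.5625 12.4375] v=[2.0625 0.3750 -2.1250]
Step 4: x=[6.3751 9.3594 12.4375] v=[0.9375 -0.4062 0.0000]
Step 5: x=[5.9962 9.2032 13.3985] v=[-0.7579 -0.3124 1.9219]
Max displacement = 2.5625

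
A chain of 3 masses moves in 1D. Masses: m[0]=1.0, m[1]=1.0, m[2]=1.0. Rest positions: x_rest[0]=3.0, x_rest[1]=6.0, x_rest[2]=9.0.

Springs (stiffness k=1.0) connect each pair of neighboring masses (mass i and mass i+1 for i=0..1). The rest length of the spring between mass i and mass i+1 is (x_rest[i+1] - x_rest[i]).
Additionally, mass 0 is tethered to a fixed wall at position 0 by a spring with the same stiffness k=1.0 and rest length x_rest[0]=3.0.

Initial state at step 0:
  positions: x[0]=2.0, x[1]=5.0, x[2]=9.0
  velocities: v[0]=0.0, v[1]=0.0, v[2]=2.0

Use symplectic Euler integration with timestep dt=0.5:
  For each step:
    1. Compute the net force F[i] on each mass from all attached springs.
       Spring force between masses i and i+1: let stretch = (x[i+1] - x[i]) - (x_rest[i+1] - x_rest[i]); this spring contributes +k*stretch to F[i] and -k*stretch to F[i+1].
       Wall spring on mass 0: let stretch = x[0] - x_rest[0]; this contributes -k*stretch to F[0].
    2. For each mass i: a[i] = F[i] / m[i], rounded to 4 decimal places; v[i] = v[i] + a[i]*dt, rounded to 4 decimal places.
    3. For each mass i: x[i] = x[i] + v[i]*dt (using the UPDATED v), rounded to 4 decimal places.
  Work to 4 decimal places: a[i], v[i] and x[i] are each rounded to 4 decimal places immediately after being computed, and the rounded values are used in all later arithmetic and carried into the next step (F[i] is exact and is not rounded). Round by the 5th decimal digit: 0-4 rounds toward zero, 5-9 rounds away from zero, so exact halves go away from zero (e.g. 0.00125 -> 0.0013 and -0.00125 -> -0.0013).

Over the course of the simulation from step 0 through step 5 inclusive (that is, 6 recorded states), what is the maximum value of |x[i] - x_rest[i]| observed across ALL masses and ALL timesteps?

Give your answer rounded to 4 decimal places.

Step 0: x=[2.0000 5.0000 9.0000] v=[0.0000 0.0000 2.0000]
Step 1: x=[2.2500 5.2500 9.7500] v=[0.5000 0.5000 1.5000]
Step 2: x=[2.6875 5.8750 10.1250] v=[0.8750 1.2500 0.7500]
Step 3: x=[3.2500 6.7657 10.1875] v=[1.1250 1.7813 0.1250]
Step 4: x=[3.8790 7.6329 10.1446] v=[1.2579 1.7344 -0.0859]
Step 5: x=[4.4767 8.1896 10.2238] v=[1.1954 1.1133 0.1583]
Max displacement = 2.1896

Answer: 2.1896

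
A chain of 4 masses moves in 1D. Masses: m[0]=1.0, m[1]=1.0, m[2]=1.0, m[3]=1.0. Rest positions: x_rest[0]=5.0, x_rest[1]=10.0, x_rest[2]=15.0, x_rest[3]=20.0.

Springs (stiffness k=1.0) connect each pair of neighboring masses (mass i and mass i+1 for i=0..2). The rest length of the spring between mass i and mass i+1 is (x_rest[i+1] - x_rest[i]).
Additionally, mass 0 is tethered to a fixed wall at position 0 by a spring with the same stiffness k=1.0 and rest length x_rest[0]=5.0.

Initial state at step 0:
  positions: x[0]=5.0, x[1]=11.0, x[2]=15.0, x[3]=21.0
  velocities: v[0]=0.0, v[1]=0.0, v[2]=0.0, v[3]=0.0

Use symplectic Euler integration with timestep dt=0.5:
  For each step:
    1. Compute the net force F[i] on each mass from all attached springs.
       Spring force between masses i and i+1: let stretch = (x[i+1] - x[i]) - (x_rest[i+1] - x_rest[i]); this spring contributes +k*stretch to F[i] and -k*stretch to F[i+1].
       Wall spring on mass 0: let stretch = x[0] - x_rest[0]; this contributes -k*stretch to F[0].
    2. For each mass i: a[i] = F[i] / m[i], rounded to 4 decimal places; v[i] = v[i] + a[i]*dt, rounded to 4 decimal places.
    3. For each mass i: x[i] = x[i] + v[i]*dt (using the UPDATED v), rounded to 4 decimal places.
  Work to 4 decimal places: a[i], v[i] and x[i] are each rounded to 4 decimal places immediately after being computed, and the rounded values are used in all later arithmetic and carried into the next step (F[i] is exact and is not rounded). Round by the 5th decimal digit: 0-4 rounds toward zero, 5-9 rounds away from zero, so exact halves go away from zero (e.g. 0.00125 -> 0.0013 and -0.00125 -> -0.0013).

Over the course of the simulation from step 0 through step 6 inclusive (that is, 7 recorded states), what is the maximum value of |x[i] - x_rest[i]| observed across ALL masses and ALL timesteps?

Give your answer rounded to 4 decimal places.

Answer: 1.1875

Derivation:
Step 0: x=[5.0000 11.0000 15.0000 21.0000] v=[0.0000 0.0000 0.0000 0.0000]
Step 1: x=[5.2500 10.5000 15.5000 20.7500] v=[0.5000 -1.0000 1.0000 -0.5000]
Step 2: x=[5.5000 9.9375 16.0625 20.4375] v=[0.5000 -1.1250 1.1250 -0.6250]
Step 3: x=[5.4844 9.7969 16.1875 20.2813] v=[-0.0313 -0.2813 0.2500 -0.3125]
Step 4: x=[5.1758 10.1758 15.7383 20.3516] v=[-0.6173 0.7578 -0.8984 0.1406]
Step 5: x=[4.8232 10.6954 15.0518 20.5186] v=[-0.7052 1.0391 -1.3730 0.3340]
Step 6: x=[4.7329 10.8360 14.6429 20.5689] v=[-0.1807 0.2812 -0.8178 0.1006]
Max displacement = 1.1875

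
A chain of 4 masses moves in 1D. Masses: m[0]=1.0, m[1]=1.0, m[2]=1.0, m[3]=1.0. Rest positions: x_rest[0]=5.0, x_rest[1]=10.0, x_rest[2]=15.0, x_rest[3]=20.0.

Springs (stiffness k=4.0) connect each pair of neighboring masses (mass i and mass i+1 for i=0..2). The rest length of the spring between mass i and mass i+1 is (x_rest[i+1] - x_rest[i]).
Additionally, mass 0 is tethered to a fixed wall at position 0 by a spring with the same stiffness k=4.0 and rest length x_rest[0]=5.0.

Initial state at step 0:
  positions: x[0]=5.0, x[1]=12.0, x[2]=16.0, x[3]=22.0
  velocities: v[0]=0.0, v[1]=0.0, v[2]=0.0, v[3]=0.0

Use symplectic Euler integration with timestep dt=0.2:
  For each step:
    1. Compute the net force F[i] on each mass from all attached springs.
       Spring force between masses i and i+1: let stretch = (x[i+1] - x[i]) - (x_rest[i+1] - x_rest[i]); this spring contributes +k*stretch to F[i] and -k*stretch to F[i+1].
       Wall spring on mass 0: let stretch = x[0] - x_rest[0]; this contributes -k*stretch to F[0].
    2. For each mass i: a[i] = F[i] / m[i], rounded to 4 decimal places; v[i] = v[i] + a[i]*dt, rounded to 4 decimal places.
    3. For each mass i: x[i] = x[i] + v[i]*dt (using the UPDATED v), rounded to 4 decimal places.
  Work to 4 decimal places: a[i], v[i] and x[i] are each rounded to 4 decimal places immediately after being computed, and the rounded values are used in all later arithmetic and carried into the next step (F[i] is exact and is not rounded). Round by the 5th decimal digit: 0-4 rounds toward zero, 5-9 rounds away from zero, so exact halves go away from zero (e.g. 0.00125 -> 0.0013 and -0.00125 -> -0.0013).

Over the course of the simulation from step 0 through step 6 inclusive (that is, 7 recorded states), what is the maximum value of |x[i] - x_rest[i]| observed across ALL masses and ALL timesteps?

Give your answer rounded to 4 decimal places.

Step 0: x=[5.0000 12.0000 16.0000 22.0000] v=[0.0000 0.0000 0.0000 0.0000]
Step 1: x=[5.3200 11.5200 16.3200 21.8400] v=[1.6000 -2.4000 1.6000 -0.8000]
Step 2: x=[5.7808 10.8160 16.7552 21.5968] v=[2.3040 -3.5200 2.1760 -1.2160]
Step 3: x=[6.1223 10.2566 17.0148 21.3789] v=[1.7075 -2.7968 1.2979 -1.0893]
Step 4: x=[6.1457 10.1171 16.8913 21.2628] v=[0.1171 -0.6977 -0.6174 -0.5806]
Step 5: x=[5.8212 10.4260 16.3834 21.2472] v=[-1.6223 1.5445 -2.5396 -0.0778]
Step 6: x=[5.3021 10.9513 15.7005 21.2534] v=[-2.5954 2.6266 -3.4145 0.0312]
Max displacement = 2.0148

Answer: 2.0148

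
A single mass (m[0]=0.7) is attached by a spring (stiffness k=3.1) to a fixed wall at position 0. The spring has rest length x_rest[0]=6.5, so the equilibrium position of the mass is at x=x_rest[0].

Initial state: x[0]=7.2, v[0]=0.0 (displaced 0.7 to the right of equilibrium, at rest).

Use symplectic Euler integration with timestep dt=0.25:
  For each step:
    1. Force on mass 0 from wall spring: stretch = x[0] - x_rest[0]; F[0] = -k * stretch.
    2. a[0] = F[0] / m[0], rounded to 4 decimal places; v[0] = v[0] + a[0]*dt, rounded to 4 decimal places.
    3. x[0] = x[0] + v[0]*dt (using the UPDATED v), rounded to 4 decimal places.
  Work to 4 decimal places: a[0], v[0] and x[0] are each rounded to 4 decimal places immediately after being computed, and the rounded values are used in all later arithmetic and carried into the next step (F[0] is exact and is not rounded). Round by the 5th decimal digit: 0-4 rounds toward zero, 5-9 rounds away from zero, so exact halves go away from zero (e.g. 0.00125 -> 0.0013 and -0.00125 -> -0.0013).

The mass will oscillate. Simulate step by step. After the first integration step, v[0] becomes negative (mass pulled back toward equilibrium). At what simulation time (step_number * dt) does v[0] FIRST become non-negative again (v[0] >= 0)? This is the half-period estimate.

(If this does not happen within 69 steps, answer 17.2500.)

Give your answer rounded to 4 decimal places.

Answer: 1.5000

Derivation:
Step 0: x=[7.2000] v=[0.0000]
Step 1: x=[7.0063] v=[-0.7750]
Step 2: x=[6.6724] v=[-1.3356]
Step 3: x=[6.2908] v=[-1.5265]
Step 4: x=[5.9671] v=[-1.2949]
Step 5: x=[5.7909] v=[-0.7049]
Step 6: x=[5.8110] v=[0.0802]
First v>=0 after going negative at step 6, time=1.5000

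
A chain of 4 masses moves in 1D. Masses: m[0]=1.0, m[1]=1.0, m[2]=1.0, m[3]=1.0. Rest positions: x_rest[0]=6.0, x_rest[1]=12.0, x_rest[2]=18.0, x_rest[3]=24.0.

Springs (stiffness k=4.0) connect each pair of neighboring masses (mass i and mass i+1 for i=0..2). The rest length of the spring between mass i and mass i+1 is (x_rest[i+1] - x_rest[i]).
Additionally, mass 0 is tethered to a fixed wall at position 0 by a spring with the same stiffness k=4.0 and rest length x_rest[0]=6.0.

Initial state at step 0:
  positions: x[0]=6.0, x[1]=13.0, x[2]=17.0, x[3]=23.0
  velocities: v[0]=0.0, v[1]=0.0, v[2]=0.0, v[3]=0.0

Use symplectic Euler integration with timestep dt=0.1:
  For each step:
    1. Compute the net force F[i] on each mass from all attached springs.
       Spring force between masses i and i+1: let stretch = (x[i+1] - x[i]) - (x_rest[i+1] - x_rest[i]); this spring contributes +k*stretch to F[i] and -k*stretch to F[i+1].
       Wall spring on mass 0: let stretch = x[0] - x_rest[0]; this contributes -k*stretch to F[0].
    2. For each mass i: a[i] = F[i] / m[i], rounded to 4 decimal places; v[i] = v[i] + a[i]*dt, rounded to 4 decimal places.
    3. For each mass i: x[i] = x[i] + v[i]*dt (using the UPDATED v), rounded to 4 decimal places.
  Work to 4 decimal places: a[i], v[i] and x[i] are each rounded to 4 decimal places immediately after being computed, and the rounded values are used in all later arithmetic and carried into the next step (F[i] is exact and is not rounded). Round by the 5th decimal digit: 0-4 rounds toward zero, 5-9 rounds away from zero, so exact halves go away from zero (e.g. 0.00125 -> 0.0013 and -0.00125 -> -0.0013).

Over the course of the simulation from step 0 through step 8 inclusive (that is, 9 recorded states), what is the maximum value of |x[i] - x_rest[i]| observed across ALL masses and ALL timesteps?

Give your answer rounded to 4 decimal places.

Answer: 1.0615

Derivation:
Step 0: x=[6.0000 13.0000 17.0000 23.0000] v=[0.0000 0.0000 0.0000 0.0000]
Step 1: x=[6.0400 12.8800 17.0800 23.0000] v=[0.4000 -1.2000 0.8000 0.0000]
Step 2: x=[6.1120 12.6544 17.2288 23.0032] v=[0.7200 -2.2560 1.4880 0.0320]
Step 3: x=[6.2012 12.3501 17.4256 23.0154] v=[0.8922 -3.0432 1.9680 0.1222]
Step 4: x=[6.2883 12.0028 17.6430 23.0440] v=[0.8713 -3.4726 2.1737 0.2863]
Step 5: x=[6.3525 11.6526 17.8508 23.0966] v=[0.6418 -3.5023 2.0780 0.5259]
Step 6: x=[6.3746 11.3383 18.0205 23.1794] v=[0.2208 -3.1431 1.6970 0.8276]
Step 7: x=[6.3402 11.0927 18.1293 23.2958] v=[-0.3436 -2.4557 1.0877 1.1640]
Step 8: x=[6.2423 10.9385 18.1633 23.4455] v=[-0.9787 -1.5421 0.3397 1.4974]
Max displacement = 1.0615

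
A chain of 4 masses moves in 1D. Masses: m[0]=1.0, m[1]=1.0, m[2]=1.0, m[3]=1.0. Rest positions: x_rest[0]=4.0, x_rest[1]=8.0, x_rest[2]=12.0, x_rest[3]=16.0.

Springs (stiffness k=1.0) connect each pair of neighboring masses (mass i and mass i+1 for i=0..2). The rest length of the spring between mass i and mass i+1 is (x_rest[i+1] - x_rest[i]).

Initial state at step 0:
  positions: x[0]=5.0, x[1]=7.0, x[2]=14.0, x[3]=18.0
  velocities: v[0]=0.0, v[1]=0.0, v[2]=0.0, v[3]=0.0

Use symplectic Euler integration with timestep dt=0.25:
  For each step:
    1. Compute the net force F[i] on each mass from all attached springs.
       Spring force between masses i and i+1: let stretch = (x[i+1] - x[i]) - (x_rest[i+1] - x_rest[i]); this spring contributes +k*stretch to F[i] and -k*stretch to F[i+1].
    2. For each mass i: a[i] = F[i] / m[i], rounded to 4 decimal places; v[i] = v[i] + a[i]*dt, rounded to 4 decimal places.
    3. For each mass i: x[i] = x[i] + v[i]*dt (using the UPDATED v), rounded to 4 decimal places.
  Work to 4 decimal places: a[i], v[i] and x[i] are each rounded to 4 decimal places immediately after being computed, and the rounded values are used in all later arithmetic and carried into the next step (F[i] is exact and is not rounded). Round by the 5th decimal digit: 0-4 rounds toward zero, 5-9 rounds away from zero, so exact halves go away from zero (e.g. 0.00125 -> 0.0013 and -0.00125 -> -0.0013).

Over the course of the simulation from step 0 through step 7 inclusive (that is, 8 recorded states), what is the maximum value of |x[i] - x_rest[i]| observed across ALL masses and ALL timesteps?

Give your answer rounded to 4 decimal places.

Answer: 2.4624

Derivation:
Step 0: x=[5.0000 7.0000 14.0000 18.0000] v=[0.0000 0.0000 0.0000 0.0000]
Step 1: x=[4.8750 7.3125 13.8125 18.0000] v=[-0.5000 1.2500 -0.7500 0.0000]
Step 2: x=[4.6524 7.8789 13.4805 17.9883] v=[-0.8906 2.2656 -1.3281 -0.0469]
Step 3: x=[4.3814 8.5938 13.0801 17.9448] v=[-1.0840 2.8594 -1.6016 -0.1739]
Step 4: x=[4.1237 9.3258 12.7034 17.8473] v=[-1.0309 2.9279 -1.5070 -0.3901]
Step 5: x=[3.9411 9.9438 12.4371 17.6783] v=[-0.7304 2.4718 -1.0654 -0.6761]
Step 6: x=[3.8837 10.3424 12.3425 17.4317] v=[-0.2297 1.5945 -0.3784 -0.9864]
Step 7: x=[3.9800 10.4624 12.4410 17.1170] v=[0.3850 0.4799 0.3939 -1.2587]
Max displacement = 2.4624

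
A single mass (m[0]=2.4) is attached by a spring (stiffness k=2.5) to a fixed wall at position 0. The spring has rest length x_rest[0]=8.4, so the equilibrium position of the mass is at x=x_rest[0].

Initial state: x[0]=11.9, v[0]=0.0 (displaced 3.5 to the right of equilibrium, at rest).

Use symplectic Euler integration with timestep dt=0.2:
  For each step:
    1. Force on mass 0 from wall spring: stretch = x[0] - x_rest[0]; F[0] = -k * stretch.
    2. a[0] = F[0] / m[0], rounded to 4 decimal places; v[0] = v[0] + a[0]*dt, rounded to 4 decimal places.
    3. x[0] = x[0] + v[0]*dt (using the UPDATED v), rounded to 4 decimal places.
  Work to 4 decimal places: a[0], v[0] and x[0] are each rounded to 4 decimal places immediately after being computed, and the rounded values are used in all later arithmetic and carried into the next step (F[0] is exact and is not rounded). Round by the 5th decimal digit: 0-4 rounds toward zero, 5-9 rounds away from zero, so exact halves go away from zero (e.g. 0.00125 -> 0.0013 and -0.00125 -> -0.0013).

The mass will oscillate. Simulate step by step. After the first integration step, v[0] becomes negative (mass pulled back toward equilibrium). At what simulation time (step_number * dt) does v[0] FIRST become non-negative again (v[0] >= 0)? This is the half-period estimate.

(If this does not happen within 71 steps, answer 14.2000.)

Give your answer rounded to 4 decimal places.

Step 0: x=[11.9000] v=[0.0000]
Step 1: x=[11.7542] v=[-0.7292]
Step 2: x=[11.4686] v=[-1.4280]
Step 3: x=[11.0551] v=[-2.0673]
Step 4: x=[10.5310] v=[-2.6204]
Step 5: x=[9.9181] v=[-3.0644]
Step 6: x=[9.2420] v=[-3.3807]
Step 7: x=[8.5308] v=[-3.5561]
Step 8: x=[7.8141] v=[-3.5834]
Step 9: x=[7.1218] v=[-3.4613]
Step 10: x=[6.4828] v=[-3.1950]
Step 11: x=[5.9237] v=[-2.7956]
Step 12: x=[5.4678] v=[-2.2797]
Step 13: x=[5.1340] v=[-1.6688]
Step 14: x=[4.9363] v=[-0.9884]
Step 15: x=[4.8829] v=[-0.2668]
Step 16: x=[4.9761] v=[0.4659]
First v>=0 after going negative at step 16, time=3.2000

Answer: 3.2000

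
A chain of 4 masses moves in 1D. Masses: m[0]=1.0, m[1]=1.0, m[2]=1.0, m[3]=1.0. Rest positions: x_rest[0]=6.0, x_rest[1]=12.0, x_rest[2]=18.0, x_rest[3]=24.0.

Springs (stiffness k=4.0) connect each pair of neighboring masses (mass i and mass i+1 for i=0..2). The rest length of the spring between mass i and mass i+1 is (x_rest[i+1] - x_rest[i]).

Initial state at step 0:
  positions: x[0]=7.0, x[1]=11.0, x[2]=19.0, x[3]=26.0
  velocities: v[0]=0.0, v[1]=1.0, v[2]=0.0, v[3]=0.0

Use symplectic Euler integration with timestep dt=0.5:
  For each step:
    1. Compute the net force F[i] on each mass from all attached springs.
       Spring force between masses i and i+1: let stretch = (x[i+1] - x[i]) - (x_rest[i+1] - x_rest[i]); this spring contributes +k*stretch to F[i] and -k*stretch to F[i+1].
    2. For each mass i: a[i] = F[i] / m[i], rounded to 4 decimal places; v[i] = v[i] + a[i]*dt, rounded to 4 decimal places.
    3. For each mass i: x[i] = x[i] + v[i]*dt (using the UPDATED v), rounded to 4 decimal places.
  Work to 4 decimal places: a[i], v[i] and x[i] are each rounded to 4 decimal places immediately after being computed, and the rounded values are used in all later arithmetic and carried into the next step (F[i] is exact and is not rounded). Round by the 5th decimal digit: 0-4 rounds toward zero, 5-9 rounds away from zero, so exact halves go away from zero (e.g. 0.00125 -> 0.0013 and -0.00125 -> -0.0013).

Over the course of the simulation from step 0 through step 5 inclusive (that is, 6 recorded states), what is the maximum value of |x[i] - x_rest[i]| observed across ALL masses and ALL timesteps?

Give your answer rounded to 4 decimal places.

Step 0: x=[7.0000 11.0000 19.0000 26.0000] v=[0.0000 1.0000 0.0000 0.0000]
Step 1: x=[5.0000 15.5000 18.0000 25.0000] v=[-4.0000 9.0000 -2.0000 -2.0000]
Step 2: x=[7.5000 12.0000 21.5000 23.0000] v=[5.0000 -7.0000 7.0000 -4.0000]
Step 3: x=[8.5000 13.5000 17.0000 25.5000] v=[2.0000 3.0000 -9.0000 5.0000]
Step 4: x=[8.5000 13.5000 17.5000 25.5000] v=[0.0000 0.0000 1.0000 0.0000]
Step 5: x=[7.5000 12.5000 22.0000 23.5000] v=[-2.0000 -2.0000 9.0000 -4.0000]
Max displacement = 4.0000

Answer: 4.0000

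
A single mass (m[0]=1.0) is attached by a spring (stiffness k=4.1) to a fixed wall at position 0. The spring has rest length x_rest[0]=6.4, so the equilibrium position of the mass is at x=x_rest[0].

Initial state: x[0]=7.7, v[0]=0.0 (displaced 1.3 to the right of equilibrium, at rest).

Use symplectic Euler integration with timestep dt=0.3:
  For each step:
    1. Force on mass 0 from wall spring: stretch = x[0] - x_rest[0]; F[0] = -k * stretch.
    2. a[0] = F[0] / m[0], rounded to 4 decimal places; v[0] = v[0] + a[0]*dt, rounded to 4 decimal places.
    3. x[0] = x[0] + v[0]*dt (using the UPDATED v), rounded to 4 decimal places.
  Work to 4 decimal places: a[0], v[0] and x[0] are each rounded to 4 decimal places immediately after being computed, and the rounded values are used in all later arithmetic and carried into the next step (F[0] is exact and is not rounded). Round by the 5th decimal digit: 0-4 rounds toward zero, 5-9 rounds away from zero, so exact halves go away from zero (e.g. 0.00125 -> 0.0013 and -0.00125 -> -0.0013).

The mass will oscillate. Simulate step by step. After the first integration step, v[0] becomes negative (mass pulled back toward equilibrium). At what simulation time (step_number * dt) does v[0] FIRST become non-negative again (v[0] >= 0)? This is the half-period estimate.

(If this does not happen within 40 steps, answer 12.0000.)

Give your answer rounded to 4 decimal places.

Step 0: x=[7.7000] v=[0.0000]
Step 1: x=[7.2203] v=[-1.5990]
Step 2: x=[6.4379] v=[-2.6080]
Step 3: x=[5.6415] v=[-2.6546]
Step 4: x=[5.1250] v=[-1.7216]
Step 5: x=[5.0790] v=[-0.1534]
Step 6: x=[5.5204] v=[1.4714]
First v>=0 after going negative at step 6, time=1.8000

Answer: 1.8000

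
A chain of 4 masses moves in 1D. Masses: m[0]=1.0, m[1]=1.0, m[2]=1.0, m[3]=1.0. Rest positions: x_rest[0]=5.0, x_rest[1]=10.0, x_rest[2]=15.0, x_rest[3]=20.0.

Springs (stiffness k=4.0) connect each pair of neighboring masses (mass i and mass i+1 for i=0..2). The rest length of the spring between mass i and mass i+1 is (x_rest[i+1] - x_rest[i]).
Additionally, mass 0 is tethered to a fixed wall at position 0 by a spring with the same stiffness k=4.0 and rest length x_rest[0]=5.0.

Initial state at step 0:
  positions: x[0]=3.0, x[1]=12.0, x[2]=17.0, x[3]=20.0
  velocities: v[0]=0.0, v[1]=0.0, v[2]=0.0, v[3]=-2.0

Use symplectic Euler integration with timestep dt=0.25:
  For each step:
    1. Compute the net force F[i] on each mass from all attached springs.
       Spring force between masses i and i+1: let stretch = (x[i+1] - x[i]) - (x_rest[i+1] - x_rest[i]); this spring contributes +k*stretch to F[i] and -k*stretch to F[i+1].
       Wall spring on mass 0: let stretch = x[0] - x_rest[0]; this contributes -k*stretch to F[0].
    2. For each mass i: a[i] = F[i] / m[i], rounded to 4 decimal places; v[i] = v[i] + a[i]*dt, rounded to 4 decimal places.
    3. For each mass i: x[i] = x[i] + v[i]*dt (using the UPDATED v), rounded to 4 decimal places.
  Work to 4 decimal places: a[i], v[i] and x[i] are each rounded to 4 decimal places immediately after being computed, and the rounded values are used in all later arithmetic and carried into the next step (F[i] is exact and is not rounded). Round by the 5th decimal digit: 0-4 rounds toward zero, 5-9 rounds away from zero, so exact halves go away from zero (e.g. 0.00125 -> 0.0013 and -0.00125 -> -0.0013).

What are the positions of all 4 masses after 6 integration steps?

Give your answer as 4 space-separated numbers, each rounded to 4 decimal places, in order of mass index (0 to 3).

Step 0: x=[3.0000 12.0000 17.0000 20.0000] v=[0.0000 0.0000 0.0000 -2.0000]
Step 1: x=[4.5000 11.0000 16.5000 20.0000] v=[6.0000 -4.0000 -2.0000 0.0000]
Step 2: x=[6.5000 9.7500 15.5000 20.3750] v=[8.0000 -5.0000 -4.0000 1.5000]
Step 3: x=[7.6875 9.1250 14.2813 20.7813] v=[4.7500 -2.5000 -4.8750 1.6250]
Step 4: x=[7.3125 9.4297 13.3985 20.8126] v=[-1.5000 1.2188 -3.5313 0.1250]
Step 5: x=[5.6387 10.1973 13.3770 20.2403] v=[-6.6953 3.0704 -0.0860 -2.2891]
Step 6: x=[3.6949 10.6202 14.2764 19.2022] v=[-7.7754 1.6915 3.5976 -4.1524]

Answer: 3.6949 10.6202 14.2764 19.2022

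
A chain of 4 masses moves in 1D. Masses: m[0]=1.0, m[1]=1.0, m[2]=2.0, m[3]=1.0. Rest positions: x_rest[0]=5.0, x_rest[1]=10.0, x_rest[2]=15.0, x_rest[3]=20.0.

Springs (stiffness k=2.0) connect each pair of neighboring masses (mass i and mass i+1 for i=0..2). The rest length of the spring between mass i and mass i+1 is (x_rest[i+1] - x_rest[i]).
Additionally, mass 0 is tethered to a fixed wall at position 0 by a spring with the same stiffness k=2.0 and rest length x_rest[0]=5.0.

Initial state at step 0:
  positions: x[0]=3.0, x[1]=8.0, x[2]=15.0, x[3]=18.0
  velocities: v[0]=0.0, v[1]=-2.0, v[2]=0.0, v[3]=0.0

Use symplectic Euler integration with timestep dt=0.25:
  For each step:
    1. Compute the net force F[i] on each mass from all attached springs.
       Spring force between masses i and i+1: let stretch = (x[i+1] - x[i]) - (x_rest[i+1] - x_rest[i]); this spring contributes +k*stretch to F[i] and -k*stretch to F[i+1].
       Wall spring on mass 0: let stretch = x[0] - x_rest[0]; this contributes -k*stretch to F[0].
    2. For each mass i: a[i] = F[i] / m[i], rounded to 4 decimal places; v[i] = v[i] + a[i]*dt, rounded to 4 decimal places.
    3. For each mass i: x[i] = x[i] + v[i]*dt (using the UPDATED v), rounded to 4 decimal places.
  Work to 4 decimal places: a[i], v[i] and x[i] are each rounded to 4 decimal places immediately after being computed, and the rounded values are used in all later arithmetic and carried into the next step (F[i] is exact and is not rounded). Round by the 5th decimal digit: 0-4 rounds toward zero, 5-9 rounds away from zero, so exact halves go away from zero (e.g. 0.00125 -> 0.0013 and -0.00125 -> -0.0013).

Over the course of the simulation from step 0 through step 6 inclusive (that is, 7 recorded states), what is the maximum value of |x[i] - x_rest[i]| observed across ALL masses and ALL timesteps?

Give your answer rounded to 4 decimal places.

Step 0: x=[3.0000 8.0000 15.0000 18.0000] v=[0.0000 -2.0000 0.0000 0.0000]
Step 1: x=[3.2500 7.7500 14.7500 18.2500] v=[1.0000 -1.0000 -1.0000 1.0000]
Step 2: x=[3.6563 7.8125 14.2813 18.6875] v=[1.6250 0.2500 -1.8750 1.7500]
Step 3: x=[4.1251 8.1641 13.6836 19.1992] v=[1.8750 1.4063 -2.3907 2.0469]
Step 4: x=[4.5831 8.7008 13.0857 19.6465] v=[1.8320 2.1466 -2.3917 1.7891]
Step 5: x=[4.9829 9.2709 12.6238 19.8987] v=[1.5993 2.2802 -1.8477 1.0087]
Step 6: x=[5.2959 9.7241 12.4070 19.8665] v=[1.2519 1.8127 -0.8672 -0.1288]
Max displacement = 2.5930

Answer: 2.5930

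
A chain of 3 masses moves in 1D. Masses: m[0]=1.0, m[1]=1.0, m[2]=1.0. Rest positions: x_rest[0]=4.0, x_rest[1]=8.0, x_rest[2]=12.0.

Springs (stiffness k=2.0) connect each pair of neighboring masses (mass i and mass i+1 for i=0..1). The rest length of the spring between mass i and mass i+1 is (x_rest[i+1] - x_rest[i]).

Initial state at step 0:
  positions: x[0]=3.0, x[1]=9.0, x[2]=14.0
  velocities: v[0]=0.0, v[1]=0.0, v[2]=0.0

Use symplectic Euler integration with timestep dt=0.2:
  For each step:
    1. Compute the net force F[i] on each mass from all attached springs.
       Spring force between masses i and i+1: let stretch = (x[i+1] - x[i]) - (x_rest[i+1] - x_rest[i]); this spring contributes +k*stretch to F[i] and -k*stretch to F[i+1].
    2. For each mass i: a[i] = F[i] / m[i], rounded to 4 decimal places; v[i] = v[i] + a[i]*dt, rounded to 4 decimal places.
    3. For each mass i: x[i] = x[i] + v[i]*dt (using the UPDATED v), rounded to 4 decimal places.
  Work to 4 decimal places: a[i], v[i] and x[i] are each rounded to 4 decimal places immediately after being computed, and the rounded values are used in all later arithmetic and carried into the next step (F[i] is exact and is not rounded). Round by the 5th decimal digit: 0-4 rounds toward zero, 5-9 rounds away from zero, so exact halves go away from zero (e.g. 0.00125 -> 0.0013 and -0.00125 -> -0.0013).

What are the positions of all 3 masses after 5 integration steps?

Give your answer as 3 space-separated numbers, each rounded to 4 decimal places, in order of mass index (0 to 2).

Step 0: x=[3.0000 9.0000 14.0000] v=[0.0000 0.0000 0.0000]
Step 1: x=[3.1600 8.9200 13.9200] v=[0.8000 -0.4000 -0.4000]
Step 2: x=[3.4608 8.7792 13.7600] v=[1.5040 -0.7040 -0.8000]
Step 3: x=[3.8671 8.6114 13.5215] v=[2.0314 -0.8390 -1.1923]
Step 4: x=[4.3329 8.4569 13.2102] v=[2.3291 -0.7727 -1.5563]
Step 5: x=[4.8086 8.3527 12.8387] v=[2.3787 -0.5210 -1.8576]

Answer: 4.8086 8.3527 12.8387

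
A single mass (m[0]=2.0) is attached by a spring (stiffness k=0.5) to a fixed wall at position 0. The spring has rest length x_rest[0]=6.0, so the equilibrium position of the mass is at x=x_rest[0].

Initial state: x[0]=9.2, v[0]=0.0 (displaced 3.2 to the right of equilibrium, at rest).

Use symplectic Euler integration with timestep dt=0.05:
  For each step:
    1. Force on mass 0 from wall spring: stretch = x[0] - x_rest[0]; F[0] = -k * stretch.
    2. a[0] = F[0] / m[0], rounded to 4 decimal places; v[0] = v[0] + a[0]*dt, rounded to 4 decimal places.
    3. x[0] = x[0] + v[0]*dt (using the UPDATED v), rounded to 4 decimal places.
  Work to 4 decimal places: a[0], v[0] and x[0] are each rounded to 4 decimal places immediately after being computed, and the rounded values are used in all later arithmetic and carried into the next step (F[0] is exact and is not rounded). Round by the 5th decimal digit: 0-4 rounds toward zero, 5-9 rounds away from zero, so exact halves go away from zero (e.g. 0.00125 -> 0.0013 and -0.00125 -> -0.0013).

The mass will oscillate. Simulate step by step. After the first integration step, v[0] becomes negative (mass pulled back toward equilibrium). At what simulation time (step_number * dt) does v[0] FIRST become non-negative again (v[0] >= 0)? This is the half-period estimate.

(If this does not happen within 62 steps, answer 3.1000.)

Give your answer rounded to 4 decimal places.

Answer: 3.1000

Derivation:
Step 0: x=[9.2000] v=[0.0000]
Step 1: x=[9.1980] v=[-0.0400]
Step 2: x=[9.1940] v=[-0.0800]
Step 3: x=[9.1880] v=[-0.1199]
Step 4: x=[9.1800] v=[-0.1598]
Step 5: x=[9.1700] v=[-0.1996]
Step 6: x=[9.1580] v=[-0.2392]
Step 7: x=[9.1441] v=[-0.2787]
Step 8: x=[9.1282] v=[-0.3180]
Step 9: x=[9.1103] v=[-0.3571]
Step 10: x=[9.0905] v=[-0.3960]
Step 11: x=[9.0688] v=[-0.4346]
Step 12: x=[9.0452] v=[-0.4730]
Step 13: x=[9.0196] v=[-0.5111]
Step 14: x=[8.9922] v=[-0.5488]
Step 15: x=[8.9629] v=[-0.5862]
Step 16: x=[8.9317] v=[-0.6232]
Step 17: x=[8.8987] v=[-0.6598]
Step 18: x=[8.8639] v=[-0.6960]
Step 19: x=[8.8273] v=[-0.7318]
Step 20: x=[8.7889] v=[-0.7671]
Step 21: x=[8.7488] v=[-0.8020]
Step 22: x=[8.7070] v=[-0.8364]
Step 23: x=[8.6635] v=[-0.8702]
Step 24: x=[8.6183] v=[-0.9035]
Step 25: x=[8.5715] v=[-0.9362]
Step 26: x=[8.5231] v=[-0.9683]
Step 27: x=[8.4731] v=[-0.9998]
Step 28: x=[8.4216] v=[-1.0307]
Step 29: x=[8.3686] v=[-1.0610]
Step 30: x=[8.3141] v=[-1.0906]
Step 31: x=[8.2581] v=[-1.1195]
Step 32: x=[8.2007] v=[-1.1477]
Step 33: x=[8.1419] v=[-1.1752]
Step 34: x=[8.0818] v=[-1.2020]
Step 35: x=[8.0204] v=[-1.2280]
Step 36: x=[7.9577] v=[-1.2533]
Step 37: x=[7.8938] v=[-1.2778]
Step 38: x=[7.8287] v=[-1.3015]
Step 39: x=[7.7625] v=[-1.3244]
Step 40: x=[7.6952] v=[-1.3464]
Step 41: x=[7.6268] v=[-1.3676]
Step 42: x=[7.5574] v=[-1.3879]
Step 43: x=[7.4870] v=[-1.4074]
Step 44: x=[7.4157] v=[-1.4260]
Step 45: x=[7.3435] v=[-1.4437]
Step 46: x=[7.2705] v=[-1.4605]
Step 47: x=[7.1967] v=[-1.4764]
Step 48: x=[7.1221] v=[-1.4914]
Step 49: x=[7.0468] v=[-1.5054]
Step 50: x=[6.9709] v=[-1.5185]
Step 51: x=[6.8944] v=[-1.5306]
Step 52: x=[6.8173] v=[-1.5418]
Step 53: x=[6.7397] v=[-1.5520]
Step 54: x=[6.6616] v=[-1.5612]
Step 55: x=[6.5831] v=[-1.5695]
Step 56: x=[6.5043] v=[-1.5768]
Step 57: x=[6.4251] v=[-1.5831]
Step 58: x=[6.3457] v=[-1.5884]
Step 59: x=[6.2661] v=[-1.5927]
Step 60: x=[6.1863] v=[-1.5960]
Step 61: x=[6.1064] v=[-1.5983]
Step 62: x=[6.0264] v=[-1.5996]
v[0] did not become non-negative within 62 steps; using fallback time=3.1000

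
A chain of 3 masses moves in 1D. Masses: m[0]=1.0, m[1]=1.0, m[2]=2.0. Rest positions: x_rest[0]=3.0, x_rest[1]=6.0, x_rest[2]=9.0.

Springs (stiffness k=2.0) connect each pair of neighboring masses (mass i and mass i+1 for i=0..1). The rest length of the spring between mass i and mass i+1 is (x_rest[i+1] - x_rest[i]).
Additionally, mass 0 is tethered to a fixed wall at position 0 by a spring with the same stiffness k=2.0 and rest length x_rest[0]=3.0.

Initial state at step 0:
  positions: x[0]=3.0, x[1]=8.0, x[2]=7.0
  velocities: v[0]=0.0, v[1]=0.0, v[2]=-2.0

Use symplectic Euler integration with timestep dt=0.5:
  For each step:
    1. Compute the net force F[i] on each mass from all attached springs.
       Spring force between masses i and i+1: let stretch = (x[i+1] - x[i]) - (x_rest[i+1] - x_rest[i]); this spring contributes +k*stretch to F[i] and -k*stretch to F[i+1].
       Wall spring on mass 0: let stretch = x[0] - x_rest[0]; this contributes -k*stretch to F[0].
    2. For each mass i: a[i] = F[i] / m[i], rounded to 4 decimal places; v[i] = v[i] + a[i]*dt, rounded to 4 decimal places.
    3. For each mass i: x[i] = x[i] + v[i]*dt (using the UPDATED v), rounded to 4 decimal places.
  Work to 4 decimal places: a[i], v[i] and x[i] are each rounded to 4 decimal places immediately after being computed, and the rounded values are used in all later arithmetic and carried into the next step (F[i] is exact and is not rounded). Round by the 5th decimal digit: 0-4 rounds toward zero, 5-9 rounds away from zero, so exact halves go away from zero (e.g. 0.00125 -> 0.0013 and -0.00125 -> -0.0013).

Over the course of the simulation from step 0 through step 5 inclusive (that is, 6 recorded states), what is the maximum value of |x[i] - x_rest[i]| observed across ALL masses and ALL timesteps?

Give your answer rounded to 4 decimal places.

Answer: 4.3125

Derivation:
Step 0: x=[3.0000 8.0000 7.0000] v=[0.0000 0.0000 -2.0000]
Step 1: x=[4.0000 5.0000 7.0000] v=[2.0000 -6.0000 0.0000]
Step 2: x=[3.5000 2.5000 7.2500] v=[-1.0000 -5.0000 0.5000]
Step 3: x=[0.7500 2.8750 7.0625] v=[-5.5000 0.7500 -0.3750]
Step 4: x=[-1.3125 4.2813 6.5781] v=[-4.1250 2.8125 -0.9688]
Step 5: x=[0.0782 4.0391 6.2695] v=[2.7813 -0.4845 -0.6172]
Max displacement = 4.3125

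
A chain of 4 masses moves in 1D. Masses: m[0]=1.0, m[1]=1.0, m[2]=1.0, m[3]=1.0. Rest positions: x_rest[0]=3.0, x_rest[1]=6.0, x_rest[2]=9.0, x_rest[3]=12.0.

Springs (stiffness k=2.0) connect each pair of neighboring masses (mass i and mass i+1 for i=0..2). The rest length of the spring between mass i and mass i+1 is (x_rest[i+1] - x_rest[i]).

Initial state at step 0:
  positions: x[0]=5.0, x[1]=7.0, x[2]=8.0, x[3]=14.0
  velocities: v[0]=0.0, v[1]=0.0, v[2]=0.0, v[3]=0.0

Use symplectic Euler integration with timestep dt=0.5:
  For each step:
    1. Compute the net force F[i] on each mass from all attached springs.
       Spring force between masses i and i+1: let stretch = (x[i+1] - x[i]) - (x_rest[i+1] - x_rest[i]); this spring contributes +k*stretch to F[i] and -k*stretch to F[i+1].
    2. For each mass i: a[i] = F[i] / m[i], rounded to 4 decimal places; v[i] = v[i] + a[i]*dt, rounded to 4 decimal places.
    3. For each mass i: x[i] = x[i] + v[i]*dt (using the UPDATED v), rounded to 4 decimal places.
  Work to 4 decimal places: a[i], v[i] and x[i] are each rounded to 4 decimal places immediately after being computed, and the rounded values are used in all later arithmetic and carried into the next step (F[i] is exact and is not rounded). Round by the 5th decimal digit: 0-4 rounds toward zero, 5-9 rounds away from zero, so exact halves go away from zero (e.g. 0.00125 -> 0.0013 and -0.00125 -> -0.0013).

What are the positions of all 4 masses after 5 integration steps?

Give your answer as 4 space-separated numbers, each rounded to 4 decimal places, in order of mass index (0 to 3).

Step 0: x=[5.0000 7.0000 8.0000 14.0000] v=[0.0000 0.0000 0.0000 0.0000]
Step 1: x=[4.5000 6.5000 10.5000 12.5000] v=[-1.0000 -1.0000 5.0000 -3.0000]
Step 2: x=[3.5000 7.0000 12.0000 11.5000] v=[-2.0000 1.0000 3.0000 -2.0000]
Step 3: x=[2.7500 8.2500 10.7500 12.2500] v=[-1.5000 2.5000 -2.5000 1.5000]
Step 4: x=[3.2500 8.0000 9.0000 13.7500] v=[1.0000 -0.5000 -3.5000 3.0000]
Step 5: x=[4.6250 5.8750 9.1250 14.3750] v=[2.7500 -4.2500 0.2500 1.2500]

Answer: 4.6250 5.8750 9.1250 14.3750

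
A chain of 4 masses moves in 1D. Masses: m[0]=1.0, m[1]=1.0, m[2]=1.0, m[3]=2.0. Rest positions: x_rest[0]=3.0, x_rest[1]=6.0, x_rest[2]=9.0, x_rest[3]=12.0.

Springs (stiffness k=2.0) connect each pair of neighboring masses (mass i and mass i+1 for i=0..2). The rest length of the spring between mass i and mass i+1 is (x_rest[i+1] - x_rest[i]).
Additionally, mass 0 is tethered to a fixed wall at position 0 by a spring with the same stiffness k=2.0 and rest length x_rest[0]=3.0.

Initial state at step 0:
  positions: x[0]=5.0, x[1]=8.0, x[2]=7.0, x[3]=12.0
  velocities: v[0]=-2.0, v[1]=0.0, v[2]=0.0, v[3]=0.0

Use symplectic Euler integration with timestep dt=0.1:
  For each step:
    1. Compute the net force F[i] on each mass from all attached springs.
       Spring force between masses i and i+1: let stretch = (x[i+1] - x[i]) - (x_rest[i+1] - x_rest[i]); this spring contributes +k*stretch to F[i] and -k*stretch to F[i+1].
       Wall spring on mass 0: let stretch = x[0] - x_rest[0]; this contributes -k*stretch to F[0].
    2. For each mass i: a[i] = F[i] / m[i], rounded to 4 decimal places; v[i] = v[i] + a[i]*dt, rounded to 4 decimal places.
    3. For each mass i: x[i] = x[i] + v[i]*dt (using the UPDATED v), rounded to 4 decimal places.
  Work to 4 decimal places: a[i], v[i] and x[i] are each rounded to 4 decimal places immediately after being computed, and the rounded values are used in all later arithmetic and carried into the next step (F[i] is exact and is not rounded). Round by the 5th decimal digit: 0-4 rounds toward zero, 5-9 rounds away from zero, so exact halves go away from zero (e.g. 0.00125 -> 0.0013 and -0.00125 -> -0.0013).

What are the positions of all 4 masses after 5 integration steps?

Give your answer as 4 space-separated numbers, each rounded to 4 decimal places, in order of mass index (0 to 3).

Answer: 3.5544 6.8855 8.5713 11.7467

Derivation:
Step 0: x=[5.0000 8.0000 7.0000 12.0000] v=[-2.0000 0.0000 0.0000 0.0000]
Step 1: x=[4.7600 7.9200 7.1200 11.9800] v=[-2.4000 -0.8000 1.2000 -0.2000]
Step 2: x=[4.4880 7.7608 7.3532 11.9414] v=[-2.7200 -1.5920 2.3320 -0.3860]
Step 3: x=[4.1917 7.5280 7.6863 11.8869] v=[-2.9630 -2.3281 3.3312 -0.5448]
Step 4: x=[3.8783 7.2316 8.1003 11.8204] v=[-3.1341 -2.9637 4.1397 -0.6649]
Step 5: x=[3.5544 6.8855 8.5713 11.7467] v=[-3.2391 -3.4606 4.7100 -0.7369]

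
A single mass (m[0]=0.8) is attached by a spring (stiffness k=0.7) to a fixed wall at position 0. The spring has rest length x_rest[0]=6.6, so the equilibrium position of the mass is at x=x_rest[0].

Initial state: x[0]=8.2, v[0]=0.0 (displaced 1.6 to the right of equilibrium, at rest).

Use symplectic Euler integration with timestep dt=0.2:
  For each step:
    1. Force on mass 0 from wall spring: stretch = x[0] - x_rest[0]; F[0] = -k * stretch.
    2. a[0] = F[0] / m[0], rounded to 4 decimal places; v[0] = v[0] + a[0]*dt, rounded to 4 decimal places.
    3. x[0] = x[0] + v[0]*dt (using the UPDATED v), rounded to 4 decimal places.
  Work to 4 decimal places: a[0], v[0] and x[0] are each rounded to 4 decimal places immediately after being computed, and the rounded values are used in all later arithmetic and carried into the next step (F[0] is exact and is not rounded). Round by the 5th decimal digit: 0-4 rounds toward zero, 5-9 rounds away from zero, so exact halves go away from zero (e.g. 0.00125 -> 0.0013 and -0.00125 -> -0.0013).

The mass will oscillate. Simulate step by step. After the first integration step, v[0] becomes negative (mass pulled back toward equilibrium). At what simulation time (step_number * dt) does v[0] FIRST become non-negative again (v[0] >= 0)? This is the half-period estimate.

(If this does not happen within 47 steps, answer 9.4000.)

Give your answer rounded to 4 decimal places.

Step 0: x=[8.2000] v=[0.0000]
Step 1: x=[8.1440] v=[-0.2800]
Step 2: x=[8.0340] v=[-0.5502]
Step 3: x=[7.8738] v=[-0.8012]
Step 4: x=[7.6690] v=[-1.0241]
Step 5: x=[7.4268] v=[-1.2112]
Step 6: x=[7.1556] v=[-1.3559]
Step 7: x=[6.8650] v=[-1.4531]
Step 8: x=[6.5651] v=[-1.4995]
Step 9: x=[6.2664] v=[-1.4934]
Step 10: x=[5.9794] v=[-1.4350]
Step 11: x=[5.7141] v=[-1.3264]
Step 12: x=[5.4798] v=[-1.1714]
Step 13: x=[5.2847] v=[-0.9754]
Step 14: x=[5.1357] v=[-0.7452]
Step 15: x=[5.0379] v=[-0.4889]
Step 16: x=[4.9948] v=[-0.2155]
Step 17: x=[5.0079] v=[0.0654]
First v>=0 after going negative at step 17, time=3.4000

Answer: 3.4000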